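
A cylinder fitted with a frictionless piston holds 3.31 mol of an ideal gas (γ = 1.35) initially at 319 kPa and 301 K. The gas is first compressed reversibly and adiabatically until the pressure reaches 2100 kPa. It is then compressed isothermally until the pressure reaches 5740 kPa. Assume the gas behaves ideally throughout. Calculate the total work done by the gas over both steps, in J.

-28500 J

V₁ = nRT₁/P₁ = 3.31×8.314×301/319 = 26.0 L.
Step 1 — Adiabatic: T₂/T₁ = (P₂/P₁)^((γ−1)/γ) ⇒ T₂ = 301×(6.58)^0.259 = 491 K; V₂ = 6.43 L.
ΔU = nCvΔT = 3.31×23.8×(491−301) = 14900 J.
Q = 0 for an adiabatic process, so W = −ΔU = -14900 J.
State after step 1: P = 2100 kPa, V = 6.43 L, T = 491 K.
Step 2 — Isothermal: T stays 491 K; PV = const ⇒ V₂ = 2.35 L, P₂ = 5740 kPa.
ΔU = 0 (ideal gas, T constant).
W = nRT ln(V₂/V₁) = 3.31×8.314×491×ln(0.366) = -13600 J.
Q = ΔU + W = -13600 J.
Net over both steps: W = -28500 J, Q = -13600 J, ΔU = 14900 J.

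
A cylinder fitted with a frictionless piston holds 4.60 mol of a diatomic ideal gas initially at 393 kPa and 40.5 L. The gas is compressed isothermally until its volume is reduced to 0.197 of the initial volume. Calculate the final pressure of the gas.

1990 kPa

T₁ = P₁V₁/(nR) = 393×40.5/(4.60×8.314) = 416 K.
Isothermal: T stays 416 K; PV = const ⇒ V₂ = 7.98 L, P₂ = 1990 kPa.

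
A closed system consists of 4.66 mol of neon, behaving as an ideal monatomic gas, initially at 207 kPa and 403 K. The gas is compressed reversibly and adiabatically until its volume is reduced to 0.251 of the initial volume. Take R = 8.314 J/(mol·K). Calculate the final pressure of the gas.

2070 kPa

V₁ = nRT₁/P₁ = 4.66×8.314×403/207 = 75.4 L.
Adiabatic: TV^(γ−1) = const ⇒ T₂ = 403×(3.98)^0.667 = 1010 K; PV^γ = const ⇒ P₂ = 2070 kPa.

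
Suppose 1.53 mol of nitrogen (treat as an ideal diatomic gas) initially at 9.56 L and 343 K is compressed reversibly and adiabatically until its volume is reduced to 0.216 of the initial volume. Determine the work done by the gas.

-9230 J

P₁ = nRT₁/V₁ = 1.53×8.314×343/9.56 = 456 kPa.
Adiabatic: TV^(γ−1) = const ⇒ T₂ = 343×(4.63)^0.400 = 633 K; PV^γ = const ⇒ P₂ = 3900 kPa.
ΔU = nCvΔT = 1.53×20.8×(633−343) = 9230 J.
Q = 0 for an adiabatic process, so W = −ΔU = -9230 J.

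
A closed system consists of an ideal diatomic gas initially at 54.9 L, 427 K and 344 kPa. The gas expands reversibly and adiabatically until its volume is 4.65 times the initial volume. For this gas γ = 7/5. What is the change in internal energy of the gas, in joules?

-21700 J

n = P₁V₁/(RT₁) = 344×54.9/(8.314×427) = 5.32 mol.
Adiabatic: TV^(γ−1) = const ⇒ T₂ = 427×(0.215)^0.400 = 231 K; PV^γ = const ⇒ P₂ = 40.0 kPa.
For an ideal gas ΔU = nCvΔT with Cv = (5/2)R = 20.8 J/(mol·K).
ΔU = 5.32×20.8×(231−427) = -21700 J.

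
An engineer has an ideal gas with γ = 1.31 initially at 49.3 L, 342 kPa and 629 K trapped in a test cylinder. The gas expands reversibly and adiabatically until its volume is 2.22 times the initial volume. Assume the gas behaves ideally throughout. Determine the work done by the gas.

11900 J

n = P₁V₁/(RT₁) = 342×49.3/(8.314×629) = 3.22 mol.
Adiabatic: TV^(γ−1) = const ⇒ T₂ = 629×(0.450)^0.310 = 491 K; PV^γ = const ⇒ P₂ = 120 kPa.
ΔU = nCvΔT = 3.22×26.8×(491−629) = -11900 J.
Q = 0 for an adiabatic process, so W = −ΔU = 11900 J.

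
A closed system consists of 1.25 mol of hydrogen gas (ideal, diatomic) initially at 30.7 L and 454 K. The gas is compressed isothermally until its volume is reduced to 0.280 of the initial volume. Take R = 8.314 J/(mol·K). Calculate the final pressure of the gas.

549 kPa

P₁ = nRT₁/V₁ = 1.25×8.314×454/30.7 = 154 kPa.
Isothermal: T stays 454 K; PV = const ⇒ V₂ = 8.60 L, P₂ = 549 kPa.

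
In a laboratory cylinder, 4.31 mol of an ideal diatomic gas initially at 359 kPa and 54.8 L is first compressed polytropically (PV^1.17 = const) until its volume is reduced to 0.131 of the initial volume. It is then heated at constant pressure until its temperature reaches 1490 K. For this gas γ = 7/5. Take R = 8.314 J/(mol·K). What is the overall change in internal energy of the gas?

T₁ = P₁V₁/(nR) = 359×54.8/(4.31×8.314) = 549 K.
Step 1 — Polytropic n=1.17: T₂ = T₁(V₁/V₂)^(n−1) = 549×(7.63)^0.17 = 776 K; P₂ = P₁(V₁/V₂)^n = 3870 kPa.
W = (P₁V₁−P₂V₂)/(n−1) = (359×54.8−3870×7.18)/0.17 = -47800 J.
ΔU = nCvΔT = 4.31×20.8×(776−549) = 20300 J.
Q = ΔU + W = -27500 J.
State after step 1: P = 3870 kPa, V = 7.18 L, T = 776 K.
Step 2 — Isobaric: P stays 3870 kPa; V/T = const ⇒ T₂ = 1490 K, V₂ = 13.8 L.
W = PΔV = 3870×(13.8−7.18) kPa·L = 25600 J.
ΔU = nCvΔT = 4.31×20.8×(1490−776) = 64000 J.
Q = ΔU + W = nCpΔT = 89600 J.
Net over both steps: W = -22200 J, Q = 62100 J, ΔU = 84300 J.

84300 J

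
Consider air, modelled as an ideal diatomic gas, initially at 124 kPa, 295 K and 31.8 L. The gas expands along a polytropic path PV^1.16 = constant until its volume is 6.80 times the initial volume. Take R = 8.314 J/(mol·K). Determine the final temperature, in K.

217 K

Polytropic n=1.16: T₂ = T₁(V₁/V₂)^(n−1) = 295×(0.147)^0.16 = 217 K; P₂ = P₁(V₁/V₂)^n = 13.4 kPa.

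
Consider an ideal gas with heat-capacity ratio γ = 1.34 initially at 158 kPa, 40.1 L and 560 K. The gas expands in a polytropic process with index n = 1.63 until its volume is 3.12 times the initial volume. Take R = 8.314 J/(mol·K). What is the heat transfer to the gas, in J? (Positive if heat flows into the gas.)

-4390 J

n = P₁V₁/(RT₁) = 158×40.1/(8.314×560) = 1.36 mol.
Polytropic n=1.63: T₂ = T₁(V₁/V₂)^(n−1) = 560×(0.321)^0.63 = 273 K; P₂ = P₁(V₁/V₂)^n = 24.7 kPa.
W = (P₁V₁−P₂V₂)/(n−1) = (158×40.1−24.7×125)/0.63 = 5150 J.
ΔU = nCvΔT = 1.36×24.5×(273−560) = -9540 J.
Q = ΔU + W = -4390 J.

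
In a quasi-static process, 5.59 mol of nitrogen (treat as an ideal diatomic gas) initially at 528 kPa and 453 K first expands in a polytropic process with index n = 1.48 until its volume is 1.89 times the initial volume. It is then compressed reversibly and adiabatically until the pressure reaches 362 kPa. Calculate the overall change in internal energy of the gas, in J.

-7070 J

V₁ = nRT₁/P₁ = 5.59×8.314×453/528 = 39.9 L.
Step 1 — Polytropic n=1.48: T₂ = T₁(V₁/V₂)^(n−1) = 453×(0.529)^0.48 = 334 K; P₂ = P₁(V₁/V₂)^n = 206 kPa.
W = (P₁V₁−P₂V₂)/(n−1) = (528×39.9−206×75.4)/0.48 = 11500 J.
ΔU = nCvΔT = 5.59×20.8×(334−453) = -13900 J.
Q = ΔU + W = -2310 J.
State after step 1: P = 206 kPa, V = 75.4 L, T = 334 K.
Step 2 — Adiabatic: T₂/T₁ = (P₂/P₁)^((γ−1)/γ) ⇒ T₂ = 334×(1.76)^0.286 = 392 K; V₂ = 50.3 L.
ΔU = nCvΔT = 5.59×20.8×(392−334) = 6790 J.
Q = 0 for an adiabatic process, so W = −ΔU = -6790 J.
Net over both steps: W = 4760 J, Q = -2310 J, ΔU = -7070 J.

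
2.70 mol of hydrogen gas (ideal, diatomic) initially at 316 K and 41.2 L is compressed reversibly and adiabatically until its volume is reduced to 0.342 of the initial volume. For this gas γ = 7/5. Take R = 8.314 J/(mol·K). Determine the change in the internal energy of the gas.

9510 J

P₁ = nRT₁/V₁ = 2.70×8.314×316/41.2 = 172 kPa.
Adiabatic: TV^(γ−1) = const ⇒ T₂ = 316×(2.92)^0.400 = 485 K; PV^γ = const ⇒ P₂ = 773 kPa.
For an ideal gas ΔU = nCvΔT with Cv = (5/2)R = 20.8 J/(mol·K).
ΔU = 2.70×20.8×(485−316) = 9510 J.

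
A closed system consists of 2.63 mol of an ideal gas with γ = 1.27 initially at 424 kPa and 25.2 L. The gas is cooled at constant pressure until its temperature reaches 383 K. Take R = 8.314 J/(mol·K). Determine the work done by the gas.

T₁ = P₁V₁/(nR) = 424×25.2/(2.63×8.314) = 489 K.
Isobaric: P stays 424 kPa; V/T = const ⇒ T₂ = 383 K, V₂ = 19.8 L.
W = PΔV = 424×(19.8−25.2) kPa·L = -2310 J.

-2310 J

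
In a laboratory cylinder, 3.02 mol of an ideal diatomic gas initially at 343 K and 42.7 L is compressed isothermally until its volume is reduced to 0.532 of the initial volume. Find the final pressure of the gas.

P₁ = nRT₁/V₁ = 3.02×8.314×343/42.7 = 202 kPa.
Isothermal: T stays 343 K; PV = const ⇒ V₂ = 22.7 L, P₂ = 379 kPa.

379 kPa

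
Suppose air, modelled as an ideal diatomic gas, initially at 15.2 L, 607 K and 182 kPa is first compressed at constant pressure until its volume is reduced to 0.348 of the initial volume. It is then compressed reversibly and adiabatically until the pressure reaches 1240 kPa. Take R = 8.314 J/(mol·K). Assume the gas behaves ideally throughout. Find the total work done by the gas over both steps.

-3560 J

n = P₁V₁/(RT₁) = 182×15.2/(8.314×607) = 0.548 mol.
Step 1 — Isobaric: P stays 182 kPa; V/T = const ⇒ T₂ = 211 K, V₂ = 5.29 L.
W = PΔV = 182×(5.29−15.2) kPa·L = -1800 J.
ΔU = nCvΔT = 0.548×20.8×(211−607) = -4510 J.
Q = ΔU + W = nCpΔT = -6310 J.
State after step 1: P = 182 kPa, V = 5.29 L, T = 211 K.
Step 2 — Adiabatic: T₂/T₁ = (P₂/P₁)^((γ−1)/γ) ⇒ T₂ = 211×(6.81)^0.286 = 365 K; V₂ = 1.34 L.
ΔU = nCvΔT = 0.548×20.8×(365−211) = 1760 J.
Q = 0 for an adiabatic process, so W = −ΔU = -1760 J.
Net over both steps: W = -3560 J, Q = -6310 J, ΔU = -2750 J.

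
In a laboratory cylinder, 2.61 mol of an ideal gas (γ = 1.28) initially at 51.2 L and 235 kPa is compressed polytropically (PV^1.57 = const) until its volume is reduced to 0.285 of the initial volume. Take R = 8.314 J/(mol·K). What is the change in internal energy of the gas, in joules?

44900 J

T₁ = P₁V₁/(nR) = 235×51.2/(2.61×8.314) = 554 K.
Polytropic n=1.57: T₂ = T₁(V₁/V₂)^(n−1) = 554×(3.51)^0.57 = 1130 K; P₂ = P₁(V₁/V₂)^n = 1690 kPa.
For an ideal gas ΔU = nCvΔT with Cv = R/(γ−1) = 29.7 J/(mol·K).
ΔU = 2.61×29.7×(1130−554) = 44900 J.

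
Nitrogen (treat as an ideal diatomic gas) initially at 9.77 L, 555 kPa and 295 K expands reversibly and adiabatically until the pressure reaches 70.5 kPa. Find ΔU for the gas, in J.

n = P₁V₁/(RT₁) = 555×9.77/(8.314×295) = 2.21 mol.
Adiabatic: T₂/T₁ = (P₂/P₁)^((γ−1)/γ) ⇒ T₂ = 295×(0.127)^0.286 = 164 K; V₂ = 42.7 L.
For an ideal gas ΔU = nCvΔT with Cv = (5/2)R = 20.8 J/(mol·K).
ΔU = 2.21×20.8×(164−295) = -6040 J.

-6040 J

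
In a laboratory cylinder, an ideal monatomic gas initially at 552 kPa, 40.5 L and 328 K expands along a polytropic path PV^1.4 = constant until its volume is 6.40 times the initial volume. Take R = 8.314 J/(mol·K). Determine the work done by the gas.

29300 J

n = P₁V₁/(RT₁) = 552×40.5/(8.314×328) = 8.20 mol.
Polytropic n=1.4: T₂ = T₁(V₁/V₂)^(n−1) = 328×(0.156)^0.40 = 156 K; P₂ = P₁(V₁/V₂)^n = 41.0 kPa.
W = (P₁V₁−P₂V₂)/(n−1) = (552×40.5−41.0×259)/0.40 = 29300 J.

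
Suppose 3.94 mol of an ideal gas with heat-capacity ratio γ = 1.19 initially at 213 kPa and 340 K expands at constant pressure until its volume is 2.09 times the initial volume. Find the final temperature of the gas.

V₁ = nRT₁/P₁ = 3.94×8.314×340/213 = 52.3 L.
Isobaric: P stays 213 kPa; V/T = const ⇒ T₂ = 711 K, V₂ = 109 L.

711 K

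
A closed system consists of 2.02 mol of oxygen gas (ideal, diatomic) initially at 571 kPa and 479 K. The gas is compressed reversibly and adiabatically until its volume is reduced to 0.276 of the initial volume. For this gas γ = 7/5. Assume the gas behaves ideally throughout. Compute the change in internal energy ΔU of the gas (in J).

13500 J

V₁ = nRT₁/P₁ = 2.02×8.314×479/571 = 14.1 L.
Adiabatic: TV^(γ−1) = const ⇒ T₂ = 479×(3.62)^0.400 = 802 K; PV^γ = const ⇒ P₂ = 3460 kPa.
For an ideal gas ΔU = nCvΔT with Cv = (5/2)R = 20.8 J/(mol·K).
ΔU = 2.02×20.8×(802−479) = 13500 J.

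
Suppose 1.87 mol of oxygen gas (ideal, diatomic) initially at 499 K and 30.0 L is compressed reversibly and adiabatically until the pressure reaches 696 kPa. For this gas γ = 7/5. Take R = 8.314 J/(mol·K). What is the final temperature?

662 K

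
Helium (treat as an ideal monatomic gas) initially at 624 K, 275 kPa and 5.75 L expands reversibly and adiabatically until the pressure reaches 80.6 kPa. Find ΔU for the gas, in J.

n = P₁V₁/(RT₁) = 275×5.75/(8.314×624) = 0.305 mol.
Adiabatic: T₂/T₁ = (P₂/P₁)^((γ−1)/γ) ⇒ T₂ = 624×(0.293)^0.400 = 382 K; V₂ = 12.0 L.
For an ideal gas ΔU = nCvΔT with Cv = (3/2)R = 12.5 J/(mol·K).
ΔU = 0.305×12.5×(382−624) = -920 J.

-920 J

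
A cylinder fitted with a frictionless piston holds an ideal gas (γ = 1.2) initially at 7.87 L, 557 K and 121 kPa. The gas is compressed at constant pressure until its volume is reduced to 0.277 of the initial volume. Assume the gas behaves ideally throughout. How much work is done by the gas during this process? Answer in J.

n = P₁V₁/(RT₁) = 121×7.87/(8.314×557) = 0.206 mol.
Isobaric: P stays 121 kPa; V/T = const ⇒ T₂ = 154 K, V₂ = 2.18 L.
W = PΔV = 121×(2.18−7.87) kPa·L = -688 J.

-688 J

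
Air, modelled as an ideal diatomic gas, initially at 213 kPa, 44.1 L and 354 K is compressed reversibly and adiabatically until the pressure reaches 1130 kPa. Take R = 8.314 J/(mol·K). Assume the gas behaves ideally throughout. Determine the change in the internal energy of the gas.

14300 J

n = P₁V₁/(RT₁) = 213×44.1/(8.314×354) = 3.19 mol.
Adiabatic: T₂/T₁ = (P₂/P₁)^((γ−1)/γ) ⇒ T₂ = 354×(5.31)^0.286 = 570 K; V₂ = 13.4 L.
For an ideal gas ΔU = nCvΔT with Cv = (5/2)R = 20.8 J/(mol·K).
ΔU = 3.19×20.8×(570−354) = 14300 J.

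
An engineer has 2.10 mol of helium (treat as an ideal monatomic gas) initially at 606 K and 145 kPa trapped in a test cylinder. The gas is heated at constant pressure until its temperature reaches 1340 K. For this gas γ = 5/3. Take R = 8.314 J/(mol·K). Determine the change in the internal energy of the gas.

V₁ = nRT₁/P₁ = 2.10×8.314×606/145 = 73.0 L.
Isobaric: P stays 145 kPa; V/T = const ⇒ T₂ = 1340 K, V₂ = 161 L.
For an ideal gas ΔU = nCvΔT with Cv = (3/2)R = 12.5 J/(mol·K).
ΔU = 2.10×12.5×(1340−606) = 19200 J.

19200 J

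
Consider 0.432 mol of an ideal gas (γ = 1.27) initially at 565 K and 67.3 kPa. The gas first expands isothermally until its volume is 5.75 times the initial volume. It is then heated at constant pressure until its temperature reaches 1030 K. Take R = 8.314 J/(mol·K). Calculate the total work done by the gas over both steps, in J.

5220 J

V₁ = nRT₁/P₁ = 0.432×8.314×565/67.3 = 30.2 L.
Step 1 — Isothermal: T stays 565 K; PV = const ⇒ V₂ = 173 L, P₂ = 11.7 kPa.
ΔU = 0 (ideal gas, T constant).
W = nRT ln(V₂/V₁) = 0.432×8.314×565×ln(5.75) = 3550 J.
Q = ΔU + W = 3550 J.
State after step 1: P = 11.7 kPa, V = 173 L, T = 565 K.
Step 2 — Isobaric: P stays 11.7 kPa; V/T = const ⇒ T₂ = 1030 K, V₂ = 316 L.
W = PΔV = 11.7×(316−173) kPa·L = 1670 J.
ΔU = nCvΔT = 0.432×30.8×(1030−565) = 6190 J.
Q = ΔU + W = nCpΔT = 7860 J.
Net over both steps: W = 5220 J, Q = 11400 J, ΔU = 6190 J.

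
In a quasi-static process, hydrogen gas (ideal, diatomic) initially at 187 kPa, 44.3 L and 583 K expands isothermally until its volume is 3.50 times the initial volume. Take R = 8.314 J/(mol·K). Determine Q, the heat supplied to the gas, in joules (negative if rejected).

n = P₁V₁/(RT₁) = 187×44.3/(8.314×583) = 1.71 mol.
Isothermal: T stays 583 K; PV = const ⇒ V₂ = 155 L, P₂ = 53.4 kPa.
ΔU = 0 (ideal gas, T constant).
W = nRT ln(V₂/V₁) = 1.71×8.314×583×ln(3.50) = 10400 J.
Q = ΔU + W = 10400 J.

10400 J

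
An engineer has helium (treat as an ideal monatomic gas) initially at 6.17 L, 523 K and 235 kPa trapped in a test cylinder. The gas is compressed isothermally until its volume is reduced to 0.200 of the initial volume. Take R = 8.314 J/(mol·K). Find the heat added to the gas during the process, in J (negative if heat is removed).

n = P₁V₁/(RT₁) = 235×6.17/(8.314×523) = 0.333 mol.
Isothermal: T stays 523 K; PV = const ⇒ V₂ = 1.23 L, P₂ = 1180 kPa.
ΔU = 0 (ideal gas, T constant).
W = nRT ln(V₂/V₁) = 0.333×8.314×523×ln(0.200) = -2330 J.
Q = ΔU + W = -2330 J.

-2330 J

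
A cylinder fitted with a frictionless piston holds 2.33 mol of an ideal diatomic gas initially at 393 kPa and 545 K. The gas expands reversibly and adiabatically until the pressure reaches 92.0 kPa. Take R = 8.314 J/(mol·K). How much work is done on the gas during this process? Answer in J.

-8960 J

V₁ = nRT₁/P₁ = 2.33×8.314×545/393 = 26.9 L.
Adiabatic: T₂/T₁ = (P₂/P₁)^((γ−1)/γ) ⇒ T₂ = 545×(0.234)^0.286 = 360 K; V₂ = 75.8 L.
ΔU = nCvΔT = 2.33×20.8×(360−545) = -8960 J.
Q = 0 for an adiabatic process, so W = −ΔU = 8960 J.
Work done on the gas = −W_by = -8960 J.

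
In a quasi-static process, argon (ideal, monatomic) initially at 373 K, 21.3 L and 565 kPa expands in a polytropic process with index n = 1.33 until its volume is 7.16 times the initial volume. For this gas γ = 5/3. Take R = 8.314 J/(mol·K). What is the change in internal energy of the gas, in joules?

n = P₁V₁/(RT₁) = 565×21.3/(8.314×373) = 3.88 mol.
Polytropic n=1.33: T₂ = T₁(V₁/V₂)^(n−1) = 373×(0.140)^0.33 = 195 K; P₂ = P₁(V₁/V₂)^n = 41.2 kPa.
For an ideal gas ΔU = nCvΔT with Cv = (3/2)R = 12.5 J/(mol·K).
ΔU = 3.88×12.5×(195−373) = -8620 J.

-8620 J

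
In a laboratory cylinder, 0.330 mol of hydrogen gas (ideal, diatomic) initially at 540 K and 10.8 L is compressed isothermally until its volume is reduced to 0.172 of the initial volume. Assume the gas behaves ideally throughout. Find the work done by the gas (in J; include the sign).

P₁ = nRT₁/V₁ = 0.330×8.314×540/10.8 = 137 kPa.
Isothermal: T stays 540 K; PV = const ⇒ V₂ = 1.86 L, P₂ = 798 kPa.
W = nRT ln(V₂/V₁) = 0.330×8.314×540×ln(0.172) = -2610 J.

-2610 J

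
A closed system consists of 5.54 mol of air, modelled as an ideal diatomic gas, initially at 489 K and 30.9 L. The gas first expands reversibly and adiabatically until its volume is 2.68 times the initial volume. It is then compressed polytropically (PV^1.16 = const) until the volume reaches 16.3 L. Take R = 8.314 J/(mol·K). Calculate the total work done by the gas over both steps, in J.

-9840 J

P₁ = nRT₁/V₁ = 5.54×8.314×489/30.9 = 729 kPa.
Step 1 — Adiabatic: TV^(γ−1) = const ⇒ T₂ = 489×(0.373)^0.400 = 330 K; PV^γ = const ⇒ P₂ = 183 kPa.
ΔU = nCvΔT = 5.54×20.8×(330−489) = -18300 J.
Q = 0 for an adiabatic process, so W = −ΔU = 18300 J.
State after step 1: P = 183 kPa, V = 82.8 L, T = 330 K.
Step 2 — Polytropic n=1.16: T₂ = T₁(V₁/V₂)^(n−1) = 330×(5.08)^0.16 = 428 K; P₂ = P₁(V₁/V₂)^n = 1210 kPa.
W = (P₁V₁−P₂V₂)/(n−1) = (183×82.8−1210×16.3)/0.16 = -28200 J.
ΔU = nCvΔT = 5.54×20.8×(428−330) = 11300 J.
Q = ΔU + W = -16900 J.
Net over both steps: W = -9840 J, Q = -16900 J, ΔU = -7070 J.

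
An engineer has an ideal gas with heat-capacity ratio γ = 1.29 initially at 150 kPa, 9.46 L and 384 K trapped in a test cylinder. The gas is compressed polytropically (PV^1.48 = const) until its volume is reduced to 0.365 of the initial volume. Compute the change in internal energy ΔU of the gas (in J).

3040 J

n = P₁V₁/(RT₁) = 150×9.46/(8.314×384) = 0.444 mol.
Polytropic n=1.48: T₂ = T₁(V₁/V₂)^(n−1) = 384×(2.74)^0.48 = 623 K; P₂ = P₁(V₁/V₂)^n = 667 kPa.
For an ideal gas ΔU = nCvΔT with Cv = R/(γ−1) = 28.7 J/(mol·K).
ΔU = 0.444×28.7×(623−384) = 3040 J.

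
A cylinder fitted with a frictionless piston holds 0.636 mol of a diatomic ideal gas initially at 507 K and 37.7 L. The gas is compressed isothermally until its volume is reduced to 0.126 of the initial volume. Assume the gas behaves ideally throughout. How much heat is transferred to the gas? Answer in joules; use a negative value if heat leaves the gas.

-5550 J

P₁ = nRT₁/V₁ = 0.636×8.314×507/37.7 = 71.1 kPa.
Isothermal: T stays 507 K; PV = const ⇒ V₂ = 4.75 L, P₂ = 564 kPa.
ΔU = 0 (ideal gas, T constant).
W = nRT ln(V₂/V₁) = 0.636×8.314×507×ln(0.126) = -5550 J.
Q = ΔU + W = -5550 J.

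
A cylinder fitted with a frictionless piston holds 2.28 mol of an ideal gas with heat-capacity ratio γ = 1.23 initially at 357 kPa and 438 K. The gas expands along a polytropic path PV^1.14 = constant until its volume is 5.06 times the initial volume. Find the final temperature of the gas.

V₁ = nRT₁/P₁ = 2.28×8.314×438/357 = 23.3 L.
Polytropic n=1.14: T₂ = T₁(V₁/V₂)^(n−1) = 438×(0.198)^0.14 = 349 K; P₂ = P₁(V₁/V₂)^n = 56.2 kPa.

349 K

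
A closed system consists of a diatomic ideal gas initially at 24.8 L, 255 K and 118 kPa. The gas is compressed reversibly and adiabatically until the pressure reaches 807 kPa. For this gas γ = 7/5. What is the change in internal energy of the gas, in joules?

n = P₁V₁/(RT₁) = 118×24.8/(8.314×255) = 1.38 mol.
Adiabatic: T₂/T₁ = (P₂/P₁)^((γ−1)/γ) ⇒ T₂ = 255×(6.84)^0.286 = 442 K; V₂ = 6.28 L.
For an ideal gas ΔU = nCvΔT with Cv = (5/2)R = 20.8 J/(mol·K).
ΔU = 1.38×20.8×(442−255) = 5360 J.

5360 J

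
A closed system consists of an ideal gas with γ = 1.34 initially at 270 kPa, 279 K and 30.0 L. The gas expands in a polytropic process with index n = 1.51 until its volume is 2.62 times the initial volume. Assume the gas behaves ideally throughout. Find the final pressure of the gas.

63.1 kPa

Polytropic n=1.51: T₂ = T₁(V₁/V₂)^(n−1) = 279×(0.382)^0.51 = 171 K; P₂ = P₁(V₁/V₂)^n = 63.1 kPa.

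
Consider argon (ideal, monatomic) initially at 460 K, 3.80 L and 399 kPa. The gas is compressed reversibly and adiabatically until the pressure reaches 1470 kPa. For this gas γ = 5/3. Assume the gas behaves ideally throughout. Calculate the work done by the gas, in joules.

-1560 J

n = P₁V₁/(RT₁) = 399×3.80/(8.314×460) = 0.396 mol.
Adiabatic: T₂/T₁ = (P₂/P₁)^((γ−1)/γ) ⇒ T₂ = 460×(3.68)^0.400 = 775 K; V₂ = 1.74 L.
ΔU = nCvΔT = 0.396×12.5×(775−460) = 1560 J.
Q = 0 for an adiabatic process, so W = −ΔU = -1560 J.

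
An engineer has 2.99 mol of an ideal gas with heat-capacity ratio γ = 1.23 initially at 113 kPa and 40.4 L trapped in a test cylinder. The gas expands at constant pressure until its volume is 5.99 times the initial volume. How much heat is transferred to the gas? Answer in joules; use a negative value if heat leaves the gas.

T₁ = P₁V₁/(nR) = 113×40.4/(2.99×8.314) = 184 K.
Isobaric: P stays 113 kPa; V/T = const ⇒ T₂ = 1100 K, V₂ = 242 L.
W = PΔV = 113×(242−40.4) kPa·L = 22800 J.
ΔU = nCvΔT = 2.99×36.1×(1100−184) = 99000 J.
Q = ΔU + W = nCpΔT = 122000 J.

122000 J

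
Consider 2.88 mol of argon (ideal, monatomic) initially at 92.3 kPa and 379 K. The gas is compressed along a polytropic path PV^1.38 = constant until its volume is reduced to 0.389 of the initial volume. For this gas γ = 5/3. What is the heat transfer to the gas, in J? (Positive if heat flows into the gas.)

-4430 J

V₁ = nRT₁/P₁ = 2.88×8.314×379/92.3 = 98.3 L.
Polytropic n=1.38: T₂ = T₁(V₁/V₂)^(n−1) = 379×(2.57)^0.38 = 543 K; P₂ = P₁(V₁/V₂)^n = 340 kPa.
W = (P₁V₁−P₂V₂)/(n−1) = (92.3×98.3−340×38.2)/0.38 = -10300 J.
ΔU = nCvΔT = 2.88×12.5×(543−379) = 5870 J.
Q = ΔU + W = -4430 J.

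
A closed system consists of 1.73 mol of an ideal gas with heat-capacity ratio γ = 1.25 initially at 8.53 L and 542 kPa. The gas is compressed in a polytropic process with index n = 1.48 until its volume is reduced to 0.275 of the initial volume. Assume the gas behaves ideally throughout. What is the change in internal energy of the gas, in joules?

15900 J

T₁ = P₁V₁/(nR) = 542×8.53/(1.73×8.314) = 321 K.
Polytropic n=1.48: T₂ = T₁(V₁/V₂)^(n−1) = 321×(3.64)^0.48 = 597 K; P₂ = P₁(V₁/V₂)^n = 3660 kPa.
For an ideal gas ΔU = nCvΔT with Cv = R/(γ−1) = 33.3 J/(mol·K).
ΔU = 1.73×33.3×(597−321) = 15900 J.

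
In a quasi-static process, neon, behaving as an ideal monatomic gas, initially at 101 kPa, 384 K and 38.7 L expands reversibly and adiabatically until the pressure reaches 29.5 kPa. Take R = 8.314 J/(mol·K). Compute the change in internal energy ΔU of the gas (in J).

-2280 J

n = P₁V₁/(RT₁) = 101×38.7/(8.314×384) = 1.22 mol.
Adiabatic: T₂/T₁ = (P₂/P₁)^((γ−1)/γ) ⇒ T₂ = 384×(0.292)^0.400 = 235 K; V₂ = 81.0 L.
For an ideal gas ΔU = nCvΔT with Cv = (3/2)R = 12.5 J/(mol·K).
ΔU = 1.22×12.5×(235−384) = -2280 J.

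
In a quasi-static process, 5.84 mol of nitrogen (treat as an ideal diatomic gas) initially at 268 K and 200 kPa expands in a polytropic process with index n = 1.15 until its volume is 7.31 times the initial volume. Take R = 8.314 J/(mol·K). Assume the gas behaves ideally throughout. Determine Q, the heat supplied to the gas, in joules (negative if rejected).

14000 J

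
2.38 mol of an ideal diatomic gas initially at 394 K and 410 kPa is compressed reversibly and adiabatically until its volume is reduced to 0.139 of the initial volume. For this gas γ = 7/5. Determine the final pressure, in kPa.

V₁ = nRT₁/P₁ = 2.38×8.314×394/410 = 19.0 L.
Adiabatic: TV^(γ−1) = const ⇒ T₂ = 394×(7.19)^0.400 = 868 K; PV^γ = const ⇒ P₂ = 6490 kPa.

6490 kPa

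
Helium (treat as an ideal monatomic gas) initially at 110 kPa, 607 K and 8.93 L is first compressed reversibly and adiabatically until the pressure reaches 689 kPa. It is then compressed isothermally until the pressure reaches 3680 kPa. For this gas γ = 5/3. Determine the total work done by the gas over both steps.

n = P₁V₁/(RT₁) = 110×8.93/(8.314×607) = 0.195 mol.
Step 1 — Adiabatic: T₂/T₁ = (P₂/P₁)^((γ−1)/γ) ⇒ T₂ = 607×(6.26)^0.400 = 1260 K; V₂ = 2.97 L.
ΔU = nCvΔT = 0.195×12.5×(1260−607) = 1600 J.
Q = 0 for an adiabatic process, so W = −ΔU = -1600 J.
State after step 1: P = 689 kPa, V = 2.97 L, T = 1260 K.
Step 2 — Isothermal: T stays 1260 K; PV = const ⇒ V₂ = 0.556 L, P₂ = 3680 kPa.
ΔU = 0 (ideal gas, T constant).
W = nRT ln(V₂/V₁) = 0.195×8.314×1260×ln(0.187) = -3430 J.
Q = ΔU + W = -3430 J.
Net over both steps: W = -5020 J, Q = -3430 J, ΔU = 1600 J.

-5020 J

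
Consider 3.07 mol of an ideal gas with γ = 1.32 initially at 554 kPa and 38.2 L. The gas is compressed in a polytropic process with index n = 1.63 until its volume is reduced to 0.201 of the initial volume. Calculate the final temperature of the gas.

T₁ = P₁V₁/(nR) = 554×38.2/(3.07×8.314) = 829 K.
Polytropic n=1.63: T₂ = T₁(V₁/V₂)^(n−1) = 829×(4.98)^0.63 = 2280 K; P₂ = P₁(V₁/V₂)^n = 7570 kPa.

2280 K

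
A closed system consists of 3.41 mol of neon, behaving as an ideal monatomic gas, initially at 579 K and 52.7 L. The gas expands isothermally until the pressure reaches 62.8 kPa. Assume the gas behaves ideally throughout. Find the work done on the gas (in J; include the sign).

P₁ = nRT₁/V₁ = 3.41×8.314×579/52.7 = 311 kPa.
Isothermal: T stays 579 K; PV = const ⇒ V₂ = 261 L, P₂ = 62.8 kPa.
W = nRT ln(V₂/V₁) = 3.41×8.314×579×ln(4.96) = 26300 J.
Work done on the gas = −W_by = -26300 J.

-26300 J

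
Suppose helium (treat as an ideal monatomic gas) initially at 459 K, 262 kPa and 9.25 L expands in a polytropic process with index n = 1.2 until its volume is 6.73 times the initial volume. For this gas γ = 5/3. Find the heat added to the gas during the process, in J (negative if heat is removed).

2690 J

n = P₁V₁/(RT₁) = 262×9.25/(8.314×459) = 0.635 mol.
Polytropic n=1.2: T₂ = T₁(V₁/V₂)^(n−1) = 459×(0.149)^0.20 = 313 K; P₂ = P₁(V₁/V₂)^n = 26.6 kPa.
W = (P₁V₁−P₂V₂)/(n−1) = (262×9.25−26.6×62.3)/0.20 = 3840 J.
ΔU = nCvΔT = 0.635×12.5×(313−459) = -1150 J.
Q = ΔU + W = 2690 J.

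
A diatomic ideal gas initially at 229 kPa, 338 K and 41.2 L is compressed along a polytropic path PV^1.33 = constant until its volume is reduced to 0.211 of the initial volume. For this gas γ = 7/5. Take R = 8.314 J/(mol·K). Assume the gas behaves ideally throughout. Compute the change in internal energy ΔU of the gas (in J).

15800 J

n = P₁V₁/(RT₁) = 229×41.2/(8.314×338) = 3.36 mol.
Polytropic n=1.33: T₂ = T₁(V₁/V₂)^(n−1) = 338×(4.74)^0.33 = 565 K; P₂ = P₁(V₁/V₂)^n = 1810 kPa.
For an ideal gas ΔU = nCvΔT with Cv = (5/2)R = 20.8 J/(mol·K).
ΔU = 3.36×20.8×(565−338) = 15800 J.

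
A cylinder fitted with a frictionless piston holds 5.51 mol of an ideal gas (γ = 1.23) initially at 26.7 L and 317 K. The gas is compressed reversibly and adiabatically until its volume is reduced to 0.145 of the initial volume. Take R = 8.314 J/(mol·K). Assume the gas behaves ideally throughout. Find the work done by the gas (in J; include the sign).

-35300 J

P₁ = nRT₁/V₁ = 5.51×8.314×317/26.7 = 544 kPa.
Adiabatic: TV^(γ−1) = const ⇒ T₂ = 317×(6.90)^0.230 = 494 K; PV^γ = const ⇒ P₂ = 5850 kPa.
ΔU = nCvΔT = 5.51×36.1×(494−317) = 35300 J.
Q = 0 for an adiabatic process, so W = −ΔU = -35300 J.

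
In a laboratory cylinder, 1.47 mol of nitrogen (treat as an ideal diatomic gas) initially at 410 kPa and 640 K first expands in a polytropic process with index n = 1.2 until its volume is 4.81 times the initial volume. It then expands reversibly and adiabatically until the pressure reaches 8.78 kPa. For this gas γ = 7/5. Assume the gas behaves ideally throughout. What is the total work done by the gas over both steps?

16700 J

V₁ = nRT₁/P₁ = 1.47×8.314×640/410 = 19.1 L.
Step 1 — Polytropic n=1.2: T₂ = T₁(V₁/V₂)^(n−1) = 640×(0.208)^0.20 = 467 K; P₂ = P₁(V₁/V₂)^n = 62.3 kPa.
W = (P₁V₁−P₂V₂)/(n−1) = (410×19.1−62.3×91.8)/0.20 = 10500 J.
ΔU = nCvΔT = 1.47×20.8×(467−640) = -5270 J.
Q = ΔU + W = 5270 J.
State after step 1: P = 62.3 kPa, V = 91.8 L, T = 467 K.
Step 2 — Adiabatic: T₂/T₁ = (P₂/P₁)^((γ−1)/γ) ⇒ T₂ = 467×(0.141)^0.286 = 267 K; V₂ = 372 L.
ΔU = nCvΔT = 1.47×20.8×(267−467) = -6120 J.
Q = 0 for an adiabatic process, so W = −ΔU = 6120 J.
Net over both steps: W = 16700 J, Q = 5270 J, ΔU = -11400 J.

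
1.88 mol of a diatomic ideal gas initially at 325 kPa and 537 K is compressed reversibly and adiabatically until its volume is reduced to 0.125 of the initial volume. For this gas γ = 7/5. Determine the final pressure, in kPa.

5970 kPa

V₁ = nRT₁/P₁ = 1.88×8.314×537/325 = 25.8 L.
Adiabatic: TV^(γ−1) = const ⇒ T₂ = 537×(8.00)^0.400 = 1230 K; PV^γ = const ⇒ P₂ = 5970 kPa.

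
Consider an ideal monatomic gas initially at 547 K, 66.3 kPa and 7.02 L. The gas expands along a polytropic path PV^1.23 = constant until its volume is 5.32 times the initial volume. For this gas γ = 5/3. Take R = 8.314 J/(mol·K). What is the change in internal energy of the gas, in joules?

n = P₁V₁/(RT₁) = 66.3×7.02/(8.314×547) = 0.102 mol.
Polytropic n=1.23: T₂ = T₁(V₁/V₂)^(n−1) = 547×(0.188)^0.23 = 372 K; P₂ = P₁(V₁/V₂)^n = 8.48 kPa.
For an ideal gas ΔU = nCvΔT with Cv = (3/2)R = 12.5 J/(mol·K).
ΔU = 0.102×12.5×(372−547) = -223 J.

-223 J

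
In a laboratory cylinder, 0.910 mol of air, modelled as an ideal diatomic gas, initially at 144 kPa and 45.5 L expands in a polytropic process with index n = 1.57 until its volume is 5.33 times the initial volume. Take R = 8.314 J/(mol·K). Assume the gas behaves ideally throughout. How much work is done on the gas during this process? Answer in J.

T₁ = P₁V₁/(nR) = 144×45.5/(0.910×8.314) = 866 K.
Polytropic n=1.57: T₂ = T₁(V₁/V₂)^(n−1) = 866×(0.188)^0.57 = 334 K; P₂ = P₁(V₁/V₂)^n = 10.4 kPa.
W = (P₁V₁−P₂V₂)/(n−1) = (144×45.5−10.4×243)/0.57 = 7070 J.
Work done on the gas = −W_by = -7070 J.

-7070 J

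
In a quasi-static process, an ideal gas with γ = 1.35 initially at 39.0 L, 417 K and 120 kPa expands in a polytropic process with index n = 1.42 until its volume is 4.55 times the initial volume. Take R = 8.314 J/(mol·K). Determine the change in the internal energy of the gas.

n = P₁V₁/(RT₁) = 120×39.0/(8.314×417) = 1.35 mol.
Polytropic n=1.42: T₂ = T₁(V₁/V₂)^(n−1) = 417×(0.220)^0.42 = 221 K; P₂ = P₁(V₁/V₂)^n = 14.0 kPa.
For an ideal gas ΔU = nCvΔT with Cv = R/(γ−1) = 23.8 J/(mol·K).
ΔU = 1.35×23.8×(221−417) = -6300 J.

-6300 J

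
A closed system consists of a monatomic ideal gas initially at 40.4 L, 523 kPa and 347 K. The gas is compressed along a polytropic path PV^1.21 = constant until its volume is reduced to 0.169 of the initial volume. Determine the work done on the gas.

45500 J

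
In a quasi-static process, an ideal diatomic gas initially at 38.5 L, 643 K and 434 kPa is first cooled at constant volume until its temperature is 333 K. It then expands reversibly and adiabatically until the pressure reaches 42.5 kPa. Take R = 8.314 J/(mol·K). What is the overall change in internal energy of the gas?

n = P₁V₁/(RT₁) = 434×38.5/(8.314×643) = 3.13 mol.
Step 1 — Isochoric: V stays 38.5 L; P/T = const ⇒ T₂ = 333 K, P₂ = 225 kPa.
W = 0 (no volume change).
ΔU = nCvΔT = 3.13×20.8×(333−643) = -20100 J.
Q = ΔU = -20100 J.
State after step 1: P = 225 kPa, V = 38.5 L, T = 333 K.
Step 2 — Adiabatic: T₂/T₁ = (P₂/P₁)^((γ−1)/γ) ⇒ T₂ = 333×(0.189)^0.286 = 207 K; V₂ = 127 L.
ΔU = nCvΔT = 3.13×20.8×(207−333) = -8190 J.
Q = 0 for an adiabatic process, so W = −ΔU = 8190 J.
Net over both steps: W = 8190 J, Q = -20100 J, ΔU = -28300 J.

-28300 J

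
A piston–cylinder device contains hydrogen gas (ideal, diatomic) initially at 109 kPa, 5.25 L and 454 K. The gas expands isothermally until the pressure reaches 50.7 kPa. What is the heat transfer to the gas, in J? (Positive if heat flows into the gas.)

n = P₁V₁/(RT₁) = 109×5.25/(8.314×454) = 0.152 mol.
Isothermal: T stays 454 K; PV = const ⇒ V₂ = 11.3 L, P₂ = 50.7 kPa.
ΔU = 0 (ideal gas, T constant).
W = nRT ln(V₂/V₁) = 0.152×8.314×454×ln(2.15) = 438 J.
Q = ΔU + W = 438 J.

438 J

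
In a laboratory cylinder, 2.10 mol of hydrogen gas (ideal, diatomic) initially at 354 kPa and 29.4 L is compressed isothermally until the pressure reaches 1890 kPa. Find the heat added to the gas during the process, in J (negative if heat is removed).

-17400 J

T₁ = P₁V₁/(nR) = 354×29.4/(2.10×8.314) = 596 K.
Isothermal: T stays 596 K; PV = const ⇒ V₂ = 5.51 L, P₂ = 1890 kPa.
ΔU = 0 (ideal gas, T constant).
W = nRT ln(V₂/V₁) = 2.10×8.314×596×ln(0.187) = -17400 J.
Q = ΔU + W = -17400 J.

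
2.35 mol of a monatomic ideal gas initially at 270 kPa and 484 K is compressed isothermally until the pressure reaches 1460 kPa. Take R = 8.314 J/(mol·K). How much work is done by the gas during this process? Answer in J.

-16000 J

V₁ = nRT₁/P₁ = 2.35×8.314×484/270 = 35.0 L.
Isothermal: T stays 484 K; PV = const ⇒ V₂ = 6.48 L, P₂ = 1460 kPa.
W = nRT ln(V₂/V₁) = 2.35×8.314×484×ln(0.185) = -16000 J.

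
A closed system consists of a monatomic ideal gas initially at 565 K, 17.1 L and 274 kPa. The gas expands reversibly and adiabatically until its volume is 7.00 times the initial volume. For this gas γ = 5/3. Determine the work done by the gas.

5110 J

n = P₁V₁/(RT₁) = 274×17.1/(8.314×565) = 0.997 mol.
Adiabatic: TV^(γ−1) = const ⇒ T₂ = 565×(0.143)^0.667 = 154 K; PV^γ = const ⇒ P₂ = 10.7 kPa.
ΔU = nCvΔT = 0.997×12.5×(154−565) = -5110 J.
Q = 0 for an adiabatic process, so W = −ΔU = 5110 J.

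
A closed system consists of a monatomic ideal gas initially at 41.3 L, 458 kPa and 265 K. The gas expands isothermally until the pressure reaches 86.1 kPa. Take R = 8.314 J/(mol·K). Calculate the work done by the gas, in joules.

n = P₁V₁/(RT₁) = 458×41.3/(8.314×265) = 8.59 mol.
Isothermal: T stays 265 K; PV = const ⇒ V₂ = 220 L, P₂ = 86.1 kPa.
W = nRT ln(V₂/V₁) = 8.59×8.314×265×ln(5.32) = 31600 J.

31600 J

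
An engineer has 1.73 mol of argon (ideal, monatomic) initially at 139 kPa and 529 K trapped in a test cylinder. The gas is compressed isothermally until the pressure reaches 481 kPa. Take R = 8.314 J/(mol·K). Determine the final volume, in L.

V₁ = nRT₁/P₁ = 1.73×8.314×529/139 = 54.7 L.
Isothermal: T stays 529 K; PV = const ⇒ V₂ = 15.8 L, P₂ = 481 kPa.

15.8 L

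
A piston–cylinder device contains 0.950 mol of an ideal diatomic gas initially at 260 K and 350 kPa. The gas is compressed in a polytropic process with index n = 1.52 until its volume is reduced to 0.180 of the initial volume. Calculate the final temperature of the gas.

V₁ = nRT₁/P₁ = 0.950×8.314×260/350 = 5.87 L.
Polytropic n=1.52: T₂ = T₁(V₁/V₂)^(n−1) = 260×(5.56)^0.52 = 634 K; P₂ = P₁(V₁/V₂)^n = 4740 kPa.

634 K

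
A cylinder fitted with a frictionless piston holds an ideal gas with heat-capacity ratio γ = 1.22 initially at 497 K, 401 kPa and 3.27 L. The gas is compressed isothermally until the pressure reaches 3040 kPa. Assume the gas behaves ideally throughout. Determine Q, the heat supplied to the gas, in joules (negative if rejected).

-2660 J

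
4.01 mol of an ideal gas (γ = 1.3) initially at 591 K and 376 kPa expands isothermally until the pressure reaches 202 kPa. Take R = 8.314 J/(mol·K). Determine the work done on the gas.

-12200 J

V₁ = nRT₁/P₁ = 4.01×8.314×591/376 = 52.4 L.
Isothermal: T stays 591 K; PV = const ⇒ V₂ = 97.5 L, P₂ = 202 kPa.
W = nRT ln(V₂/V₁) = 4.01×8.314×591×ln(1.86) = 12200 J.
Work done on the gas = −W_by = -12200 J.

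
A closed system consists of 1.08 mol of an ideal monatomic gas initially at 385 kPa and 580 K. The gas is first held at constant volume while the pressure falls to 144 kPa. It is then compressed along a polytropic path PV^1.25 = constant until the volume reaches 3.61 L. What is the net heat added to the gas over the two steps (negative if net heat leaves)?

-6800 J

V₁ = nRT₁/P₁ = 1.08×8.314×580/385 = 13.5 L.
Step 1 — Isochoric: V stays 13.5 L; P/T = const ⇒ T₂ = 217 K, P₂ = 144 kPa.
W = 0 (no volume change).
ΔU = nCvΔT = 1.08×12.5×(217−580) = -4890 J.
Q = ΔU = -4890 J.
State after step 1: P = 144 kPa, V = 13.5 L, T = 217 K.
Step 2 — Polytropic n=1.25: T₂ = T₁(V₁/V₂)^(n−1) = 217×(3.75)^0.25 = 302 K; P₂ = P₁(V₁/V₂)^n = 751 kPa.
W = (P₁V₁−P₂V₂)/(n−1) = (144×13.5−751×3.61)/0.25 = -3050 J.
ΔU = nCvΔT = 1.08×12.5×(302−217) = 1140 J.
Q = ΔU + W = -1910 J.
Net over both steps: W = -3050 J, Q = -6800 J, ΔU = -3750 J.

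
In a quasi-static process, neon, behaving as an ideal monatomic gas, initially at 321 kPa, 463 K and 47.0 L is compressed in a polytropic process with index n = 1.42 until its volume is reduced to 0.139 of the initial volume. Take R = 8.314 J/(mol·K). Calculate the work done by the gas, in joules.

n = P₁V₁/(RT₁) = 321×47.0/(8.314×463) = 3.92 mol.
Polytropic n=1.42: T₂ = T₁(V₁/V₂)^(n−1) = 463×(7.19)^0.42 = 1060 K; P₂ = P₁(V₁/V₂)^n = 5290 kPa.
W = (P₁V₁−P₂V₂)/(n−1) = (321×47.0−5290×6.53)/0.42 = -46400 J.

-46400 J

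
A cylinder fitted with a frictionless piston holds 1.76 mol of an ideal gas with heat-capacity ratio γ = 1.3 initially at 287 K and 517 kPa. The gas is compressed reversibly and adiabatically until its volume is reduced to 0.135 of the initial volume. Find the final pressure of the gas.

6980 kPa

V₁ = nRT₁/P₁ = 1.76×8.314×287/517 = 8.12 L.
Adiabatic: TV^(γ−1) = const ⇒ T₂ = 287×(7.41)^0.300 = 523 K; PV^γ = const ⇒ P₂ = 6980 kPa.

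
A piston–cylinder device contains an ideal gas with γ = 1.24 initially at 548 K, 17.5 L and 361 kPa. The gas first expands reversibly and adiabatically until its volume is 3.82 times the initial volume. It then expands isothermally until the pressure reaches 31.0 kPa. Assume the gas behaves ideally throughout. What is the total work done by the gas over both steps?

10900 J

n = P₁V₁/(RT₁) = 361×17.5/(8.314×548) = 1.39 mol.
Step 1 — Adiabatic: TV^(γ−1) = const ⇒ T₂ = 548×(0.262)^0.240 = 397 K; PV^γ = const ⇒ P₂ = 68.5 kPa.
ΔU = nCvΔT = 1.39×34.6×(397−548) = -7240 J.
Q = 0 for an adiabatic process, so W = −ΔU = 7240 J.
State after step 1: P = 68.5 kPa, V = 66.8 L, T = 397 K.
Step 2 — Isothermal: T stays 397 K; PV = const ⇒ V₂ = 148 L, P₂ = 31.0 kPa.
ΔU = 0 (ideal gas, T constant).
W = nRT ln(V₂/V₁) = 1.39×8.314×397×ln(2.21) = 3630 J.
Q = ΔU + W = 3630 J.
Net over both steps: W = 10900 J, Q = 3630 J, ΔU = -7240 J.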